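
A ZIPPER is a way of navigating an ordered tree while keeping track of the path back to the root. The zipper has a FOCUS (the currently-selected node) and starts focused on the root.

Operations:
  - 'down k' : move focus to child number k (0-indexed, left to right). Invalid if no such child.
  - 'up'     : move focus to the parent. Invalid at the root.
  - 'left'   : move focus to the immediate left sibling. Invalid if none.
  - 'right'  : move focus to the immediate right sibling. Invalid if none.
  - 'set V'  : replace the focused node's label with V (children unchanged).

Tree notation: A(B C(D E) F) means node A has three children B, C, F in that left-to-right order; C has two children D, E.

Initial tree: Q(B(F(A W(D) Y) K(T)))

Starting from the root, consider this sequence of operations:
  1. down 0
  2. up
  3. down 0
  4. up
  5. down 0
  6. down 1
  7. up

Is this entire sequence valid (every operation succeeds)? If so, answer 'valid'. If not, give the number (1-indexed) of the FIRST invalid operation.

Answer: valid

Derivation:
Step 1 (down 0): focus=B path=0 depth=1 children=['F', 'K'] left=[] right=[] parent=Q
Step 2 (up): focus=Q path=root depth=0 children=['B'] (at root)
Step 3 (down 0): focus=B path=0 depth=1 children=['F', 'K'] left=[] right=[] parent=Q
Step 4 (up): focus=Q path=root depth=0 children=['B'] (at root)
Step 5 (down 0): focus=B path=0 depth=1 children=['F', 'K'] left=[] right=[] parent=Q
Step 6 (down 1): focus=K path=0/1 depth=2 children=['T'] left=['F'] right=[] parent=B
Step 7 (up): focus=B path=0 depth=1 children=['F', 'K'] left=[] right=[] parent=Q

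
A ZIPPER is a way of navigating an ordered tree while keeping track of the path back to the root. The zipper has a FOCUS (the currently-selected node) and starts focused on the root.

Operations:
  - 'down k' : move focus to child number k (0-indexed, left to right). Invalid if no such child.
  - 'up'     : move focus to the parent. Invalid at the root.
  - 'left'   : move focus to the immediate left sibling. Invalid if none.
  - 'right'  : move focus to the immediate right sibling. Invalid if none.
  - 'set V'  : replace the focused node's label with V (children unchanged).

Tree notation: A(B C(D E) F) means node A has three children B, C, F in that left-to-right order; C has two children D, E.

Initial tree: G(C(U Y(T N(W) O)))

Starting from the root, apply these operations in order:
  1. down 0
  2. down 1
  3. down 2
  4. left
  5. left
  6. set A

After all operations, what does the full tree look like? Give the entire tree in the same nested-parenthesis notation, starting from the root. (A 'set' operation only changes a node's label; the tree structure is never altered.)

Step 1 (down 0): focus=C path=0 depth=1 children=['U', 'Y'] left=[] right=[] parent=G
Step 2 (down 1): focus=Y path=0/1 depth=2 children=['T', 'N', 'O'] left=['U'] right=[] parent=C
Step 3 (down 2): focus=O path=0/1/2 depth=3 children=[] left=['T', 'N'] right=[] parent=Y
Step 4 (left): focus=N path=0/1/1 depth=3 children=['W'] left=['T'] right=['O'] parent=Y
Step 5 (left): focus=T path=0/1/0 depth=3 children=[] left=[] right=['N', 'O'] parent=Y
Step 6 (set A): focus=A path=0/1/0 depth=3 children=[] left=[] right=['N', 'O'] parent=Y

Answer: G(C(U Y(A N(W) O)))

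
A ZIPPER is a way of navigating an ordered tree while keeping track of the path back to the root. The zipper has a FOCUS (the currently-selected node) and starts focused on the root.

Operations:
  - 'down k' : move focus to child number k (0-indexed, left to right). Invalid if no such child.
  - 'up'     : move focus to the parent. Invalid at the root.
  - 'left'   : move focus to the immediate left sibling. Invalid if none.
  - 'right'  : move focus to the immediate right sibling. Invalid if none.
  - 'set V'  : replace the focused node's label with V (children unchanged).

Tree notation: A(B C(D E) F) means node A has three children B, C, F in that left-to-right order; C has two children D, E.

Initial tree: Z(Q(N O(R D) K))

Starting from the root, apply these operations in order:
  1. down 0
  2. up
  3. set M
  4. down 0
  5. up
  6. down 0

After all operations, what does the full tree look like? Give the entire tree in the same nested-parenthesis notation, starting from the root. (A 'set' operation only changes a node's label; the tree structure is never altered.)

Answer: M(Q(N O(R D) K))

Derivation:
Step 1 (down 0): focus=Q path=0 depth=1 children=['N', 'O', 'K'] left=[] right=[] parent=Z
Step 2 (up): focus=Z path=root depth=0 children=['Q'] (at root)
Step 3 (set M): focus=M path=root depth=0 children=['Q'] (at root)
Step 4 (down 0): focus=Q path=0 depth=1 children=['N', 'O', 'K'] left=[] right=[] parent=M
Step 5 (up): focus=M path=root depth=0 children=['Q'] (at root)
Step 6 (down 0): focus=Q path=0 depth=1 children=['N', 'O', 'K'] left=[] right=[] parent=M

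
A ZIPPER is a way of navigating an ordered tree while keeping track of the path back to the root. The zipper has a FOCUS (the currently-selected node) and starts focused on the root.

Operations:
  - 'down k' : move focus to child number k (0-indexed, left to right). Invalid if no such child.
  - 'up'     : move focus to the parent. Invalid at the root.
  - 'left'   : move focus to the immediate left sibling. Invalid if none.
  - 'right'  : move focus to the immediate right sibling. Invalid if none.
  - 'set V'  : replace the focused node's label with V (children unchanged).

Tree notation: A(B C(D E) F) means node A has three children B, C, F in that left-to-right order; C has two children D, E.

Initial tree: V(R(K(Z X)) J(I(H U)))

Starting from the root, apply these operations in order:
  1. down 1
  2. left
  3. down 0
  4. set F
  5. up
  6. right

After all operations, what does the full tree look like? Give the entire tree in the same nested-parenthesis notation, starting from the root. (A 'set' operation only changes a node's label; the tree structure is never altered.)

Answer: V(R(F(Z X)) J(I(H U)))

Derivation:
Step 1 (down 1): focus=J path=1 depth=1 children=['I'] left=['R'] right=[] parent=V
Step 2 (left): focus=R path=0 depth=1 children=['K'] left=[] right=['J'] parent=V
Step 3 (down 0): focus=K path=0/0 depth=2 children=['Z', 'X'] left=[] right=[] parent=R
Step 4 (set F): focus=F path=0/0 depth=2 children=['Z', 'X'] left=[] right=[] parent=R
Step 5 (up): focus=R path=0 depth=1 children=['F'] left=[] right=['J'] parent=V
Step 6 (right): focus=J path=1 depth=1 children=['I'] left=['R'] right=[] parent=V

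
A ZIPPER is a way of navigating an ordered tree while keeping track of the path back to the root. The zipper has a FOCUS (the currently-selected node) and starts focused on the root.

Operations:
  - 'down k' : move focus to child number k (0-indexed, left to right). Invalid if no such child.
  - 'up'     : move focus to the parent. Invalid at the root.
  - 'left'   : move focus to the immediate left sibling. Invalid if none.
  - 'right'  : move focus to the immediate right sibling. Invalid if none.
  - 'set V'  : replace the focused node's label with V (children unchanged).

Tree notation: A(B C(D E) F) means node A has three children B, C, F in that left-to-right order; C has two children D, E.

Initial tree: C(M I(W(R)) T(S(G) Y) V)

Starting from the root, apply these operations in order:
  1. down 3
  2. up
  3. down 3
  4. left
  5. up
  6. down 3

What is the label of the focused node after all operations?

Answer: V

Derivation:
Step 1 (down 3): focus=V path=3 depth=1 children=[] left=['M', 'I', 'T'] right=[] parent=C
Step 2 (up): focus=C path=root depth=0 children=['M', 'I', 'T', 'V'] (at root)
Step 3 (down 3): focus=V path=3 depth=1 children=[] left=['M', 'I', 'T'] right=[] parent=C
Step 4 (left): focus=T path=2 depth=1 children=['S', 'Y'] left=['M', 'I'] right=['V'] parent=C
Step 5 (up): focus=C path=root depth=0 children=['M', 'I', 'T', 'V'] (at root)
Step 6 (down 3): focus=V path=3 depth=1 children=[] left=['M', 'I', 'T'] right=[] parent=C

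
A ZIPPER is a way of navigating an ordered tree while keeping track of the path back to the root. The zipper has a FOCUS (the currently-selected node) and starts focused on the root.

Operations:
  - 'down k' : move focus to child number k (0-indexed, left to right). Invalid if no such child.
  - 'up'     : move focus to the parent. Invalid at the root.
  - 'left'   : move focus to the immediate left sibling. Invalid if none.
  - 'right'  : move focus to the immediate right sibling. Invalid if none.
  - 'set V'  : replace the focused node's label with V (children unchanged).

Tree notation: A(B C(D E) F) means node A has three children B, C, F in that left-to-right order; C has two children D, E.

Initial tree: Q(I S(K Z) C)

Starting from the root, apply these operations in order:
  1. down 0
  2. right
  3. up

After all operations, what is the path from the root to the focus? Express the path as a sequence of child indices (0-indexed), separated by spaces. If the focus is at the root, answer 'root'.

Step 1 (down 0): focus=I path=0 depth=1 children=[] left=[] right=['S', 'C'] parent=Q
Step 2 (right): focus=S path=1 depth=1 children=['K', 'Z'] left=['I'] right=['C'] parent=Q
Step 3 (up): focus=Q path=root depth=0 children=['I', 'S', 'C'] (at root)

Answer: root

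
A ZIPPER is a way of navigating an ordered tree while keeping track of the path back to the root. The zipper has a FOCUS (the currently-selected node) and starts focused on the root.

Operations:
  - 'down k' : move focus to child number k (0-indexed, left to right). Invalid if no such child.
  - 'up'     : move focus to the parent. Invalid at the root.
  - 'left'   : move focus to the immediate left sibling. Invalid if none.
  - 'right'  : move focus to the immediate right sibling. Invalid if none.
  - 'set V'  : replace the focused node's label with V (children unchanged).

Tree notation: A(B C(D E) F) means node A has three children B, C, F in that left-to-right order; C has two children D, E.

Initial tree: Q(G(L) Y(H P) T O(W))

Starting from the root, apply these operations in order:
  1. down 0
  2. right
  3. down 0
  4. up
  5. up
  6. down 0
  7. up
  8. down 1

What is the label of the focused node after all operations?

Step 1 (down 0): focus=G path=0 depth=1 children=['L'] left=[] right=['Y', 'T', 'O'] parent=Q
Step 2 (right): focus=Y path=1 depth=1 children=['H', 'P'] left=['G'] right=['T', 'O'] parent=Q
Step 3 (down 0): focus=H path=1/0 depth=2 children=[] left=[] right=['P'] parent=Y
Step 4 (up): focus=Y path=1 depth=1 children=['H', 'P'] left=['G'] right=['T', 'O'] parent=Q
Step 5 (up): focus=Q path=root depth=0 children=['G', 'Y', 'T', 'O'] (at root)
Step 6 (down 0): focus=G path=0 depth=1 children=['L'] left=[] right=['Y', 'T', 'O'] parent=Q
Step 7 (up): focus=Q path=root depth=0 children=['G', 'Y', 'T', 'O'] (at root)
Step 8 (down 1): focus=Y path=1 depth=1 children=['H', 'P'] left=['G'] right=['T', 'O'] parent=Q

Answer: Y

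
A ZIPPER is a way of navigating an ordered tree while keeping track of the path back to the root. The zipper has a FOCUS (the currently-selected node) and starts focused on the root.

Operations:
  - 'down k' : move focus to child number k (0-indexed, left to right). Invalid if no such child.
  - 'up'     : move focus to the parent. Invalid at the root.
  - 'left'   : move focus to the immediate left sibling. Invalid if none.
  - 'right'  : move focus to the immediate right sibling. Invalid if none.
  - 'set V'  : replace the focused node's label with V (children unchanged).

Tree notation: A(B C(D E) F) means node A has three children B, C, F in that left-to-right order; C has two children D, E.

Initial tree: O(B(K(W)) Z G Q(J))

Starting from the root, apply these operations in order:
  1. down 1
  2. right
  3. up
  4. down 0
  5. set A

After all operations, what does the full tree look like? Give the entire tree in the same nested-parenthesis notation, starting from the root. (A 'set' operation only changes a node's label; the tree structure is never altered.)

Answer: O(A(K(W)) Z G Q(J))

Derivation:
Step 1 (down 1): focus=Z path=1 depth=1 children=[] left=['B'] right=['G', 'Q'] parent=O
Step 2 (right): focus=G path=2 depth=1 children=[] left=['B', 'Z'] right=['Q'] parent=O
Step 3 (up): focus=O path=root depth=0 children=['B', 'Z', 'G', 'Q'] (at root)
Step 4 (down 0): focus=B path=0 depth=1 children=['K'] left=[] right=['Z', 'G', 'Q'] parent=O
Step 5 (set A): focus=A path=0 depth=1 children=['K'] left=[] right=['Z', 'G', 'Q'] parent=O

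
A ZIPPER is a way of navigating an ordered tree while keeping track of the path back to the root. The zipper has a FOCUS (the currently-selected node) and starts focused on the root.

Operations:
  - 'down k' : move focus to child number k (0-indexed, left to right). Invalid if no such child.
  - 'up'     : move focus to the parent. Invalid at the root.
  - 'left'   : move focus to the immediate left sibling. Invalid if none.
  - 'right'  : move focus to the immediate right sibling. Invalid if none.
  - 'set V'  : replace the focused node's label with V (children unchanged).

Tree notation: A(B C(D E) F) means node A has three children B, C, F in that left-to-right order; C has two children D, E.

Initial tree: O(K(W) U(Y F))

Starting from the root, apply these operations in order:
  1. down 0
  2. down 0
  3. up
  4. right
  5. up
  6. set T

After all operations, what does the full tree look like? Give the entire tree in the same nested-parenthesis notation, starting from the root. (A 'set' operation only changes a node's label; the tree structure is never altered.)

Answer: T(K(W) U(Y F))

Derivation:
Step 1 (down 0): focus=K path=0 depth=1 children=['W'] left=[] right=['U'] parent=O
Step 2 (down 0): focus=W path=0/0 depth=2 children=[] left=[] right=[] parent=K
Step 3 (up): focus=K path=0 depth=1 children=['W'] left=[] right=['U'] parent=O
Step 4 (right): focus=U path=1 depth=1 children=['Y', 'F'] left=['K'] right=[] parent=O
Step 5 (up): focus=O path=root depth=0 children=['K', 'U'] (at root)
Step 6 (set T): focus=T path=root depth=0 children=['K', 'U'] (at root)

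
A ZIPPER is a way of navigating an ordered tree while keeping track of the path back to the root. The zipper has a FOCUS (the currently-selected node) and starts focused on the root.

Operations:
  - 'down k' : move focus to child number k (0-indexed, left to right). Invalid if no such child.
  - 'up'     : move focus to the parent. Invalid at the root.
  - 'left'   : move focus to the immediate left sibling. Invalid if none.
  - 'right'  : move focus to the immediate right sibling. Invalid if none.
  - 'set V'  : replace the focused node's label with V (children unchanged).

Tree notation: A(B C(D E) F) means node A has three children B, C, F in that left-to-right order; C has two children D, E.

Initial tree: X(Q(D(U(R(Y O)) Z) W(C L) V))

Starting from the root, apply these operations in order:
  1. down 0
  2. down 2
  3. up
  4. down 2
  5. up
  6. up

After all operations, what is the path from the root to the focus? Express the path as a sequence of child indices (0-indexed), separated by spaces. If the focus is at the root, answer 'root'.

Answer: root

Derivation:
Step 1 (down 0): focus=Q path=0 depth=1 children=['D', 'W', 'V'] left=[] right=[] parent=X
Step 2 (down 2): focus=V path=0/2 depth=2 children=[] left=['D', 'W'] right=[] parent=Q
Step 3 (up): focus=Q path=0 depth=1 children=['D', 'W', 'V'] left=[] right=[] parent=X
Step 4 (down 2): focus=V path=0/2 depth=2 children=[] left=['D', 'W'] right=[] parent=Q
Step 5 (up): focus=Q path=0 depth=1 children=['D', 'W', 'V'] left=[] right=[] parent=X
Step 6 (up): focus=X path=root depth=0 children=['Q'] (at root)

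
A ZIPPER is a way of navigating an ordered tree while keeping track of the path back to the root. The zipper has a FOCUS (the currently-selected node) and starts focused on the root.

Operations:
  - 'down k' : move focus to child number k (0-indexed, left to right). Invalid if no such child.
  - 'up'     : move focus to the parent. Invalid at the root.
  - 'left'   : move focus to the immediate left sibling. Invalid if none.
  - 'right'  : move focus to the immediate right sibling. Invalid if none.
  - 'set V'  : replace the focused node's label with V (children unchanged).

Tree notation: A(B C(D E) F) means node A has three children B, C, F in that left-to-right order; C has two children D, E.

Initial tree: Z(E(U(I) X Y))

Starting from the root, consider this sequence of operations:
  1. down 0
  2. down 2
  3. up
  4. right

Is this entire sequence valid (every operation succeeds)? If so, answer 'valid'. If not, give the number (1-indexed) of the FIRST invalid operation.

Answer: 4

Derivation:
Step 1 (down 0): focus=E path=0 depth=1 children=['U', 'X', 'Y'] left=[] right=[] parent=Z
Step 2 (down 2): focus=Y path=0/2 depth=2 children=[] left=['U', 'X'] right=[] parent=E
Step 3 (up): focus=E path=0 depth=1 children=['U', 'X', 'Y'] left=[] right=[] parent=Z
Step 4 (right): INVALID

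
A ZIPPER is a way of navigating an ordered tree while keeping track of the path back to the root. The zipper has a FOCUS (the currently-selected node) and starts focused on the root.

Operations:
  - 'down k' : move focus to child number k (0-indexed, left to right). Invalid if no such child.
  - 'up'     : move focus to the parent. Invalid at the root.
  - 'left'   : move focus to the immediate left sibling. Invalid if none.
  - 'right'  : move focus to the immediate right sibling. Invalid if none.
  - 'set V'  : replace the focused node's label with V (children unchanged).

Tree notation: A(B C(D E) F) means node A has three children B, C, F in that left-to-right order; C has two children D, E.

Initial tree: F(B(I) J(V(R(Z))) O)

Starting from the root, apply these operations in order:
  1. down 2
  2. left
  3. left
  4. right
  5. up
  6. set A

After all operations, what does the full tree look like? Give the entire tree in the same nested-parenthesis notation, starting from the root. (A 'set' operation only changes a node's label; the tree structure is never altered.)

Step 1 (down 2): focus=O path=2 depth=1 children=[] left=['B', 'J'] right=[] parent=F
Step 2 (left): focus=J path=1 depth=1 children=['V'] left=['B'] right=['O'] parent=F
Step 3 (left): focus=B path=0 depth=1 children=['I'] left=[] right=['J', 'O'] parent=F
Step 4 (right): focus=J path=1 depth=1 children=['V'] left=['B'] right=['O'] parent=F
Step 5 (up): focus=F path=root depth=0 children=['B', 'J', 'O'] (at root)
Step 6 (set A): focus=A path=root depth=0 children=['B', 'J', 'O'] (at root)

Answer: A(B(I) J(V(R(Z))) O)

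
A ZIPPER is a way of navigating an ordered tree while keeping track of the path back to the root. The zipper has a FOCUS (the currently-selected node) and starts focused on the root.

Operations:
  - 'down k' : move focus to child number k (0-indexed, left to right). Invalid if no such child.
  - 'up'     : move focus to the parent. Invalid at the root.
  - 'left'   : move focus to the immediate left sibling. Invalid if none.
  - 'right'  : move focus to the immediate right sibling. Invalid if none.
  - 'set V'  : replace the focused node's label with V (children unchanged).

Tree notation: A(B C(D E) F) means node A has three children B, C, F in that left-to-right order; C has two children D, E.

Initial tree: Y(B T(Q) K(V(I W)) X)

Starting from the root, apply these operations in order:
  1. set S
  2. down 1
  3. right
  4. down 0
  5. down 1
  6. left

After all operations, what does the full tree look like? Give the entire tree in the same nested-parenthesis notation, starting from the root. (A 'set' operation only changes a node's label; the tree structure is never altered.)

Answer: S(B T(Q) K(V(I W)) X)

Derivation:
Step 1 (set S): focus=S path=root depth=0 children=['B', 'T', 'K', 'X'] (at root)
Step 2 (down 1): focus=T path=1 depth=1 children=['Q'] left=['B'] right=['K', 'X'] parent=S
Step 3 (right): focus=K path=2 depth=1 children=['V'] left=['B', 'T'] right=['X'] parent=S
Step 4 (down 0): focus=V path=2/0 depth=2 children=['I', 'W'] left=[] right=[] parent=K
Step 5 (down 1): focus=W path=2/0/1 depth=3 children=[] left=['I'] right=[] parent=V
Step 6 (left): focus=I path=2/0/0 depth=3 children=[] left=[] right=['W'] parent=V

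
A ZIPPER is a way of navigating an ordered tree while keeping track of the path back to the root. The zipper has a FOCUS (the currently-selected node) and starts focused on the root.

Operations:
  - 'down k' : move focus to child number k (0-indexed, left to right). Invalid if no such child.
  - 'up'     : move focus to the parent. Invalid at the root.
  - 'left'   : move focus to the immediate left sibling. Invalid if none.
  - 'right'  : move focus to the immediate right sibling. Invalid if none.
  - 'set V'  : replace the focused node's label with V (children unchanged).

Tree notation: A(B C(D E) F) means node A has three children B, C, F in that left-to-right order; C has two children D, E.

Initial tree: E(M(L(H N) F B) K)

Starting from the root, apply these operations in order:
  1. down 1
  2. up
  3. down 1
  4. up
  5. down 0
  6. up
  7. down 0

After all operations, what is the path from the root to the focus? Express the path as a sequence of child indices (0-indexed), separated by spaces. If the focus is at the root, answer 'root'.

Step 1 (down 1): focus=K path=1 depth=1 children=[] left=['M'] right=[] parent=E
Step 2 (up): focus=E path=root depth=0 children=['M', 'K'] (at root)
Step 3 (down 1): focus=K path=1 depth=1 children=[] left=['M'] right=[] parent=E
Step 4 (up): focus=E path=root depth=0 children=['M', 'K'] (at root)
Step 5 (down 0): focus=M path=0 depth=1 children=['L', 'F', 'B'] left=[] right=['K'] parent=E
Step 6 (up): focus=E path=root depth=0 children=['M', 'K'] (at root)
Step 7 (down 0): focus=M path=0 depth=1 children=['L', 'F', 'B'] left=[] right=['K'] parent=E

Answer: 0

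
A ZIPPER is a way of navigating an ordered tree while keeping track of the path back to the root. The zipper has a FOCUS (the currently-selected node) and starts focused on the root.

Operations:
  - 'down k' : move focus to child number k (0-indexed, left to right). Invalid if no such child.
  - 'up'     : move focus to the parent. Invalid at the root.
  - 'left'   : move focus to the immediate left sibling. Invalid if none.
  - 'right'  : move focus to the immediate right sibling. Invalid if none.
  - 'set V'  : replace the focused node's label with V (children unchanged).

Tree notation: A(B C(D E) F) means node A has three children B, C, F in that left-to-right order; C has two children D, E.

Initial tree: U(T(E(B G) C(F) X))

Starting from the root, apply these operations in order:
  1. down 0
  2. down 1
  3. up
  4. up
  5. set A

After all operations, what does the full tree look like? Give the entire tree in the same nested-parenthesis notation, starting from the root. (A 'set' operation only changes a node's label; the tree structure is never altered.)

Answer: A(T(E(B G) C(F) X))

Derivation:
Step 1 (down 0): focus=T path=0 depth=1 children=['E', 'C', 'X'] left=[] right=[] parent=U
Step 2 (down 1): focus=C path=0/1 depth=2 children=['F'] left=['E'] right=['X'] parent=T
Step 3 (up): focus=T path=0 depth=1 children=['E', 'C', 'X'] left=[] right=[] parent=U
Step 4 (up): focus=U path=root depth=0 children=['T'] (at root)
Step 5 (set A): focus=A path=root depth=0 children=['T'] (at root)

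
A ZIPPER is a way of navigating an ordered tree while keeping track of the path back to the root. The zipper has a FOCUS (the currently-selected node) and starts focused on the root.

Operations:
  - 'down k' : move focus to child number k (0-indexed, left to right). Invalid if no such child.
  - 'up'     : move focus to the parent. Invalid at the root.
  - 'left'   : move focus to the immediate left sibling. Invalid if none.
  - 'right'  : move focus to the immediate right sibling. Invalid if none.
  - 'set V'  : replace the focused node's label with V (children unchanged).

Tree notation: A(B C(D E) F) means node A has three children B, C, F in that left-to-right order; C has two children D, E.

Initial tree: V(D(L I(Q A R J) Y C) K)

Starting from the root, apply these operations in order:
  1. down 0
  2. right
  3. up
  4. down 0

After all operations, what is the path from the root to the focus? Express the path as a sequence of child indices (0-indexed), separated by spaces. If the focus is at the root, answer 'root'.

Step 1 (down 0): focus=D path=0 depth=1 children=['L', 'I', 'Y', 'C'] left=[] right=['K'] parent=V
Step 2 (right): focus=K path=1 depth=1 children=[] left=['D'] right=[] parent=V
Step 3 (up): focus=V path=root depth=0 children=['D', 'K'] (at root)
Step 4 (down 0): focus=D path=0 depth=1 children=['L', 'I', 'Y', 'C'] left=[] right=['K'] parent=V

Answer: 0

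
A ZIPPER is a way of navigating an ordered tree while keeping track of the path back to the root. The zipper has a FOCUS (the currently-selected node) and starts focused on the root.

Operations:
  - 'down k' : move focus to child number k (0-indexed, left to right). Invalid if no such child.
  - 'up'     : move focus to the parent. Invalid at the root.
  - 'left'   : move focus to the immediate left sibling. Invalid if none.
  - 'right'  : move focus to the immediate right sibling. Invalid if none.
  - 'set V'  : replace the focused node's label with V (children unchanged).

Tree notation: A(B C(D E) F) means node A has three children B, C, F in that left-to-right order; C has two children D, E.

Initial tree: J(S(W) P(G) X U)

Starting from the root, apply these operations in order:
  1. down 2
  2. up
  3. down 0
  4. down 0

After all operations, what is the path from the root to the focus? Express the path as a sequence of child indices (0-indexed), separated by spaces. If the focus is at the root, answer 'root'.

Step 1 (down 2): focus=X path=2 depth=1 children=[] left=['S', 'P'] right=['U'] parent=J
Step 2 (up): focus=J path=root depth=0 children=['S', 'P', 'X', 'U'] (at root)
Step 3 (down 0): focus=S path=0 depth=1 children=['W'] left=[] right=['P', 'X', 'U'] parent=J
Step 4 (down 0): focus=W path=0/0 depth=2 children=[] left=[] right=[] parent=S

Answer: 0 0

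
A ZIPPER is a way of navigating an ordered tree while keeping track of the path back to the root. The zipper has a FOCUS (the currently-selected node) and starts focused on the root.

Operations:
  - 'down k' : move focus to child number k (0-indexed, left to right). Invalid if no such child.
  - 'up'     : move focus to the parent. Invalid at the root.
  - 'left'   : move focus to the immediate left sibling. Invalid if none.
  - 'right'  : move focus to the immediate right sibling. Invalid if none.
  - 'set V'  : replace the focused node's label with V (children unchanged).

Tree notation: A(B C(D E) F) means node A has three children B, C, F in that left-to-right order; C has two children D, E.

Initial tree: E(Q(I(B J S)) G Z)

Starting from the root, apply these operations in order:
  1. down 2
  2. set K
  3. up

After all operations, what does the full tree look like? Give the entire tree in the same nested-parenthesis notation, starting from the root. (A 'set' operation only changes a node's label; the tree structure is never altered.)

Step 1 (down 2): focus=Z path=2 depth=1 children=[] left=['Q', 'G'] right=[] parent=E
Step 2 (set K): focus=K path=2 depth=1 children=[] left=['Q', 'G'] right=[] parent=E
Step 3 (up): focus=E path=root depth=0 children=['Q', 'G', 'K'] (at root)

Answer: E(Q(I(B J S)) G K)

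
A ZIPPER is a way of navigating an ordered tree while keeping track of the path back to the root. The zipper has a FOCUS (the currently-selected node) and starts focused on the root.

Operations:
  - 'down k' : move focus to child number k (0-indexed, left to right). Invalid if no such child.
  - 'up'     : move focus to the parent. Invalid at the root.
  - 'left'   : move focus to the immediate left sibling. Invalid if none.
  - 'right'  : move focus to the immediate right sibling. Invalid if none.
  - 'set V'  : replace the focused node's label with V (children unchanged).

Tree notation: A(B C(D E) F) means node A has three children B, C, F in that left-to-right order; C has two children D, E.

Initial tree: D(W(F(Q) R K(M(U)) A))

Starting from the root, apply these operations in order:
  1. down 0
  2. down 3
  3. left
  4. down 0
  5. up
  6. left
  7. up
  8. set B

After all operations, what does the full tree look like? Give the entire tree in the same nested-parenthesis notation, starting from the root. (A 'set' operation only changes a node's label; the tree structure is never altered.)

Step 1 (down 0): focus=W path=0 depth=1 children=['F', 'R', 'K', 'A'] left=[] right=[] parent=D
Step 2 (down 3): focus=A path=0/3 depth=2 children=[] left=['F', 'R', 'K'] right=[] parent=W
Step 3 (left): focus=K path=0/2 depth=2 children=['M'] left=['F', 'R'] right=['A'] parent=W
Step 4 (down 0): focus=M path=0/2/0 depth=3 children=['U'] left=[] right=[] parent=K
Step 5 (up): focus=K path=0/2 depth=2 children=['M'] left=['F', 'R'] right=['A'] parent=W
Step 6 (left): focus=R path=0/1 depth=2 children=[] left=['F'] right=['K', 'A'] parent=W
Step 7 (up): focus=W path=0 depth=1 children=['F', 'R', 'K', 'A'] left=[] right=[] parent=D
Step 8 (set B): focus=B path=0 depth=1 children=['F', 'R', 'K', 'A'] left=[] right=[] parent=D

Answer: D(B(F(Q) R K(M(U)) A))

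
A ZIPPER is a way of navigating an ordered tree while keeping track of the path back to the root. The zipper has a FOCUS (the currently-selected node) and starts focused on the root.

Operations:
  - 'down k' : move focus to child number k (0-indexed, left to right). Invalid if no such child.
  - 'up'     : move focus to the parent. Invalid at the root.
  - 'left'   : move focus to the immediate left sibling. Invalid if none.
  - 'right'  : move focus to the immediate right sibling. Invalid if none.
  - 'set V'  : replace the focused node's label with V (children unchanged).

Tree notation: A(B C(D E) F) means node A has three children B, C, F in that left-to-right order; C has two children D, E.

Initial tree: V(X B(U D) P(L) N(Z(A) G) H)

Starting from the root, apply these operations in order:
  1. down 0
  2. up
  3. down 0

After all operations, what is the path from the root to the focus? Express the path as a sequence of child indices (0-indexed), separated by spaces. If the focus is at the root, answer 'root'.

Answer: 0

Derivation:
Step 1 (down 0): focus=X path=0 depth=1 children=[] left=[] right=['B', 'P', 'N', 'H'] parent=V
Step 2 (up): focus=V path=root depth=0 children=['X', 'B', 'P', 'N', 'H'] (at root)
Step 3 (down 0): focus=X path=0 depth=1 children=[] left=[] right=['B', 'P', 'N', 'H'] parent=V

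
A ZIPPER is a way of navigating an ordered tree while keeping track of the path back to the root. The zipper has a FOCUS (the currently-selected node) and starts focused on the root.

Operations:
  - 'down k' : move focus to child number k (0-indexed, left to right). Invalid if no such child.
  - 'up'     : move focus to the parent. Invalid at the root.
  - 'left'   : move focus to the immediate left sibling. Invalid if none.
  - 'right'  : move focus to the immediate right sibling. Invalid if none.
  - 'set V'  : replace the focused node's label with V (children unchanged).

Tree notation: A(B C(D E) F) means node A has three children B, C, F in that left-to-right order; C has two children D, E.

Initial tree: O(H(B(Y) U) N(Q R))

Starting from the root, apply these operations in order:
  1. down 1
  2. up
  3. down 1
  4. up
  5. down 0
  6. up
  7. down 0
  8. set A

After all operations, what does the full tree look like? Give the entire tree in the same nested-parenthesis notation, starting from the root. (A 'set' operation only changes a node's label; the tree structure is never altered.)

Step 1 (down 1): focus=N path=1 depth=1 children=['Q', 'R'] left=['H'] right=[] parent=O
Step 2 (up): focus=O path=root depth=0 children=['H', 'N'] (at root)
Step 3 (down 1): focus=N path=1 depth=1 children=['Q', 'R'] left=['H'] right=[] parent=O
Step 4 (up): focus=O path=root depth=0 children=['H', 'N'] (at root)
Step 5 (down 0): focus=H path=0 depth=1 children=['B', 'U'] left=[] right=['N'] parent=O
Step 6 (up): focus=O path=root depth=0 children=['H', 'N'] (at root)
Step 7 (down 0): focus=H path=0 depth=1 children=['B', 'U'] left=[] right=['N'] parent=O
Step 8 (set A): focus=A path=0 depth=1 children=['B', 'U'] left=[] right=['N'] parent=O

Answer: O(A(B(Y) U) N(Q R))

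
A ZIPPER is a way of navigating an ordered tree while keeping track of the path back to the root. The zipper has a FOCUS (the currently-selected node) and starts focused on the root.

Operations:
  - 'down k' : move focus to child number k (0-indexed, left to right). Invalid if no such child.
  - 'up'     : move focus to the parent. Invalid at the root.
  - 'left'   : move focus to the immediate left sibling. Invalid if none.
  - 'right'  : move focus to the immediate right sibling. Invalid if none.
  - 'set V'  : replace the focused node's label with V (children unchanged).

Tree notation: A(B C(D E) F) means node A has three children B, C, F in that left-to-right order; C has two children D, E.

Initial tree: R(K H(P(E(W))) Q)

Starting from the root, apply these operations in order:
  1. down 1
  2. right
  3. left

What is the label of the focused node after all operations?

Step 1 (down 1): focus=H path=1 depth=1 children=['P'] left=['K'] right=['Q'] parent=R
Step 2 (right): focus=Q path=2 depth=1 children=[] left=['K', 'H'] right=[] parent=R
Step 3 (left): focus=H path=1 depth=1 children=['P'] left=['K'] right=['Q'] parent=R

Answer: H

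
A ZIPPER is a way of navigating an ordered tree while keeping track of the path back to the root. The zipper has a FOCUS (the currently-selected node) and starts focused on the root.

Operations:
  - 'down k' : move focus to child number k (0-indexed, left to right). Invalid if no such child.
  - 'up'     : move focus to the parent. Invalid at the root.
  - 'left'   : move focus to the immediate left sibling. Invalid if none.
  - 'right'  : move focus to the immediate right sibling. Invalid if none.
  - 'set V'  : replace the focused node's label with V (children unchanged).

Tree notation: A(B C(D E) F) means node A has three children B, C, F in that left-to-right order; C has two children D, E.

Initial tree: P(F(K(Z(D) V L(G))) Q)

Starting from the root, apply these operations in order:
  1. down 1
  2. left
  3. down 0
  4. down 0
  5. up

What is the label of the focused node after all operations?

Step 1 (down 1): focus=Q path=1 depth=1 children=[] left=['F'] right=[] parent=P
Step 2 (left): focus=F path=0 depth=1 children=['K'] left=[] right=['Q'] parent=P
Step 3 (down 0): focus=K path=0/0 depth=2 children=['Z', 'V', 'L'] left=[] right=[] parent=F
Step 4 (down 0): focus=Z path=0/0/0 depth=3 children=['D'] left=[] right=['V', 'L'] parent=K
Step 5 (up): focus=K path=0/0 depth=2 children=['Z', 'V', 'L'] left=[] right=[] parent=F

Answer: K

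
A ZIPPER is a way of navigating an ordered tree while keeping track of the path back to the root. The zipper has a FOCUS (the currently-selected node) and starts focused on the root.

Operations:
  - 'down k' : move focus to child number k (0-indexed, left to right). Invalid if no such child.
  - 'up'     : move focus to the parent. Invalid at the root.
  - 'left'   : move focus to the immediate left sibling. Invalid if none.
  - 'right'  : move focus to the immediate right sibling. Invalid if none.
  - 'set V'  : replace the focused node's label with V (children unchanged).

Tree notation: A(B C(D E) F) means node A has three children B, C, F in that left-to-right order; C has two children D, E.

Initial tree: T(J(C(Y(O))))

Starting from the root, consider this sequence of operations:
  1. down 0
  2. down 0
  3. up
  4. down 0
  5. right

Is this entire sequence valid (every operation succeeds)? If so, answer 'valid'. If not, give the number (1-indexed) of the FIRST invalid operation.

Step 1 (down 0): focus=J path=0 depth=1 children=['C'] left=[] right=[] parent=T
Step 2 (down 0): focus=C path=0/0 depth=2 children=['Y'] left=[] right=[] parent=J
Step 3 (up): focus=J path=0 depth=1 children=['C'] left=[] right=[] parent=T
Step 4 (down 0): focus=C path=0/0 depth=2 children=['Y'] left=[] right=[] parent=J
Step 5 (right): INVALID

Answer: 5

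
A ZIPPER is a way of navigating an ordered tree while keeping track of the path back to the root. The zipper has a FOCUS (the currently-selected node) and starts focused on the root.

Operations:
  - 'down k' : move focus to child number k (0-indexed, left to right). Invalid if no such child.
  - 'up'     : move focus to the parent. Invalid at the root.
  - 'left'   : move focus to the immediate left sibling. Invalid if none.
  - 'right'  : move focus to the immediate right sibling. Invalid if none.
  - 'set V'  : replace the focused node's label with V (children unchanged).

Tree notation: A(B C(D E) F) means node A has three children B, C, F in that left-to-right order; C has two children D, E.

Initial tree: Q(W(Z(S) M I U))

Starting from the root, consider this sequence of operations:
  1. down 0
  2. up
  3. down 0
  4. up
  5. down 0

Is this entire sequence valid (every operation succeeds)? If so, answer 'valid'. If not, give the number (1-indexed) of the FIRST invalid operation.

Answer: valid

Derivation:
Step 1 (down 0): focus=W path=0 depth=1 children=['Z', 'M', 'I', 'U'] left=[] right=[] parent=Q
Step 2 (up): focus=Q path=root depth=0 children=['W'] (at root)
Step 3 (down 0): focus=W path=0 depth=1 children=['Z', 'M', 'I', 'U'] left=[] right=[] parent=Q
Step 4 (up): focus=Q path=root depth=0 children=['W'] (at root)
Step 5 (down 0): focus=W path=0 depth=1 children=['Z', 'M', 'I', 'U'] left=[] right=[] parent=Q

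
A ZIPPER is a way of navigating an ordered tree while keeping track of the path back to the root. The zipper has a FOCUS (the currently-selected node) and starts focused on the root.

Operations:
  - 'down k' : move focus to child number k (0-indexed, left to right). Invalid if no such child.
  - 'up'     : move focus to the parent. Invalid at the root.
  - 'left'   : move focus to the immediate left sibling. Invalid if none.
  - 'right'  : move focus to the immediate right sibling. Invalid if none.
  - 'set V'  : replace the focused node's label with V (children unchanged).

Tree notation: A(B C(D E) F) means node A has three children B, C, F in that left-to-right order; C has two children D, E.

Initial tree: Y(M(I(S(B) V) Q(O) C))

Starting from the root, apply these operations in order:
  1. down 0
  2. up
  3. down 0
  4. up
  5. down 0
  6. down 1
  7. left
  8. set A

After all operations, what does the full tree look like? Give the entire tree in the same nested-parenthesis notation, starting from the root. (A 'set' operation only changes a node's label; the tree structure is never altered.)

Step 1 (down 0): focus=M path=0 depth=1 children=['I', 'Q', 'C'] left=[] right=[] parent=Y
Step 2 (up): focus=Y path=root depth=0 children=['M'] (at root)
Step 3 (down 0): focus=M path=0 depth=1 children=['I', 'Q', 'C'] left=[] right=[] parent=Y
Step 4 (up): focus=Y path=root depth=0 children=['M'] (at root)
Step 5 (down 0): focus=M path=0 depth=1 children=['I', 'Q', 'C'] left=[] right=[] parent=Y
Step 6 (down 1): focus=Q path=0/1 depth=2 children=['O'] left=['I'] right=['C'] parent=M
Step 7 (left): focus=I path=0/0 depth=2 children=['S', 'V'] left=[] right=['Q', 'C'] parent=M
Step 8 (set A): focus=A path=0/0 depth=2 children=['S', 'V'] left=[] right=['Q', 'C'] parent=M

Answer: Y(M(A(S(B) V) Q(O) C))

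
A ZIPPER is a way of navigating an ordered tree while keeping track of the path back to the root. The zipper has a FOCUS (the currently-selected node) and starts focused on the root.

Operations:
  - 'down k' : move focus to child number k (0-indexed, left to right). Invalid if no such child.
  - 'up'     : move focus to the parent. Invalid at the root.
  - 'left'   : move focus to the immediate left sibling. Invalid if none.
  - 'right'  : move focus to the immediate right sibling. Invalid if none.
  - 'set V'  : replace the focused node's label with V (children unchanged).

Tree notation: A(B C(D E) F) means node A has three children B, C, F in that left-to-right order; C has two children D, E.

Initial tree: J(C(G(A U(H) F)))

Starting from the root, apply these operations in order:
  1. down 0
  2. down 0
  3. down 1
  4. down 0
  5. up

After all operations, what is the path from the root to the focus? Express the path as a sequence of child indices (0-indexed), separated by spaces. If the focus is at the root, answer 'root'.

Step 1 (down 0): focus=C path=0 depth=1 children=['G'] left=[] right=[] parent=J
Step 2 (down 0): focus=G path=0/0 depth=2 children=['A', 'U', 'F'] left=[] right=[] parent=C
Step 3 (down 1): focus=U path=0/0/1 depth=3 children=['H'] left=['A'] right=['F'] parent=G
Step 4 (down 0): focus=H path=0/0/1/0 depth=4 children=[] left=[] right=[] parent=U
Step 5 (up): focus=U path=0/0/1 depth=3 children=['H'] left=['A'] right=['F'] parent=G

Answer: 0 0 1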